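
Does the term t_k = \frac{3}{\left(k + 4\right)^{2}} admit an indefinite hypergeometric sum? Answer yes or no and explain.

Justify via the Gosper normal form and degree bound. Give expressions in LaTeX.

No; the coefficient equations for f are inconsistent.

t_(k+1)/t_k = (k + 4)**2/(k + 5)**2.
Gosper form: A/B · C(k+1)/C(k) with A=k**2 + 8*k + 16, B=k**2 + 10*k + 25, C=1.
Set up (k**2 + 8*k + 16)·f(k+1) − (k**2 + 8*k + 16)·f(k) − (1) = 0.
Degrees (2,2,0) ⇒ d ≤ 0.
Write f(k) = c0. Then LHS − RHS = -1, requiring -1 = 0: contradictory. No certificate.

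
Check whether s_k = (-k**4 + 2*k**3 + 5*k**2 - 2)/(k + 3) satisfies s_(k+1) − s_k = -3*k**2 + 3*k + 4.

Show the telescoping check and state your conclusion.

s_(k+1) = (-k**4 - 2*k**3 + 5*k**2 + 12*k + 4)/(k + 4)
s_(k+1) − s_k = (-3*k**4 - 14*k**3 + 7*k**2 + 42*k + 20)/(k**2 + 7*k + 12)
(s_(k+1) − s_k) − t_k = 2*(2*k**3 + 9*k**2 - 11*k - 14)/(k**2 + 7*k + 12)

Invalid: residual 2*(2*k**3 + 9*k**2 - 11*k - 14)/(k**2 + 7*k + 12) ≠ 0.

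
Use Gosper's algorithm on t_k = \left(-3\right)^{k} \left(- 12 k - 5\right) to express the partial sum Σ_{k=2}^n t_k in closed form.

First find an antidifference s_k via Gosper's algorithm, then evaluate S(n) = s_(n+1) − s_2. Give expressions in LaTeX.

Step 1: r(k) = 3*(-12*k - 17)/(12*k + 5).
A = -3, B = 1, C = k + 5/12.
Need (-3)·f(k+1) − (1)·f(k) = k + 5/12.
deg f ≤ 1 (via 0,0,1).
Solve for f: f(k) = -(3*k - 1)/12 (degree 1 ≤ 1).
Get s_k = R·t_k = (-3)**k*(3*k - 1) with R(k) = B(k−1)f(k)/C(k) = -(3*k - 1)/(12*k + 5).
s_(k+1) − s_k = (-3)**k*(-12*k - 5) = t_k.
Telescope: S(n) = s_(n+1) − s_(2) = (-3)**(n + 1)*(3*n + 2) − (45) = -6*(-3)**n + 3*(-3)**(n + 1)*n - 45.

S(n) = - 6 \left(-3\right)^{n} + 3 \left(-3\right)^{n + 1} n - 45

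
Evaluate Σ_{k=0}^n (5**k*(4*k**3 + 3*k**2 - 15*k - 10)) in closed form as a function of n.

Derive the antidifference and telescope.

S(n) = 5**(n + 1)*(n**3 - 3*n - 2)

Compute t_(k+1)/t_k: get 5*(4*k**3 + 15*k**2 + 3*k - 18)/(4*k**3 + 3*k**2 - 15*k - 10).
Gosper form: A/B · C(k+1)/C(k) with A=5, B=1, C=k**3 + 3*k**2/4 - 15*k/4 - 5/2.
Key eq: (5)·f(k+1) = (1)·f(k) + (k**3 + 3*k**2/4 - 15*k/4 - 5/2).
d = 3 from the (0,0,3) case.
A polynomial solution: f(k) = k**2*(k - 3)/4.
Certificate R = B(k−1)f/C = k**2*(k - 3)/((k + 2)*(4*k**2 - 5*k - 5)) gives s_k = 5**k*k**2*(k - 3).
Check: Δs_k = 5**k*(4*k**3 + 3*k**2 - 15*k - 10). ✓
Σ_(k=0)^n t_k = s_(n+1) − s_(0) = (5**(n + 1)*(n**3 - 3*n - 2)) − (0), i.e. 5**(n + 1)*(n**3 - 3*n - 2).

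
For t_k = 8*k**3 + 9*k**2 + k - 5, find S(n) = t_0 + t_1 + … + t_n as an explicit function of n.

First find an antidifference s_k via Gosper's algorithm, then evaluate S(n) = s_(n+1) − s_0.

Compute t_(k+1)/t_k: get (8*k**3 + 33*k**2 + 43*k + 13)/(8*k**3 + 9*k**2 + k - 5).
A = 1, B = 1, C = k**3 + 9*k**2/8 + k/8 - 5/8.
Solve (1)·f(k+1) − (1)·f(k) = k**3 + 9*k**2/8 + k/8 - 5/8.
Bound: deg f ≤ 4.
A polynomial solution: f(k) = k*(2*k**3 - k**2 - 2*k - 4)/8.
So s_k = (B(k−1)f/C)·t_k = (k*(2*k**3 - k**2 - 2*k - 4)/(8*k**3 + 9*k**2 + k - 5))·t_k = k*(2*k**3 - k**2 - 2*k - 4).
Check: Δs_k = 8*k**3 + 9*k**2 + k - 5. ✓
Evaluate: s_(n+1) = 2*n**4 + 7*n**3 + 7*n**2 - 3*n - 5; subtract s_(0) = 0 ⇒ S(n) = 2*n**4 + 7*n**3 + 7*n**2 - 3*n - 5.

S(n) = 2*n**4 + 7*n**3 + 7*n**2 - 3*n - 5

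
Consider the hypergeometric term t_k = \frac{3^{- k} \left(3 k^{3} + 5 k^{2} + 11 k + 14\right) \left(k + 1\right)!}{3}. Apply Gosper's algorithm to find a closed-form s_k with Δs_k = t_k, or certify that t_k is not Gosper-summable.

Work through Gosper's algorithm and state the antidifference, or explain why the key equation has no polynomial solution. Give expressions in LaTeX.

s_k = 3^{- k} \left(3 k^{2} + 2 k - 4\right) \left(k + 1\right)!

Compute t_(k+1)/t_k: get (3*k**4 + 20*k**3 + 58*k**2 + 93*k + 66)/(3*(3*k**3 + 5*k**2 + 11*k + 14)).
Gosper form: A/B · C(k+1)/C(k) with A=k/3 + 2/3, B=1, C=k**3 + 5*k**2/3 + 11*k/3 + 14/3.
Key eq: (k/3 + 2/3)·f(k+1) = (1)·f(k) + (k**3 + 5*k**2/3 + 11*k/3 + 14/3).
Degrees (1,0,3) ⇒ d ≤ 2.
Coefficient equations give f(k) = 3*k**2 + 2*k - 4.
So s_k = (B(k−1)f/C)·t_k = (3*(3*k**2 + 2*k - 4)/(3*k**3 + 5*k**2 + 11*k + 14))·t_k = (3*k**2 + 2*k - 4)*factorial(k + 1)/3**k.
Δs = (3*k**3 + 5*k**2 + 11*k + 14)*factorial(k + 1)/(3*3**k), as required.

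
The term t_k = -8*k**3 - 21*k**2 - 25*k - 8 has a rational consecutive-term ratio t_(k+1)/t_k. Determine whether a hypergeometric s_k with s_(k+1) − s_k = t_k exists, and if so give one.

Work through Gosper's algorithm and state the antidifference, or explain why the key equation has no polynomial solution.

Ratio r(k) = (8*k**3 + 45*k**2 + 91*k + 62)/(8*k**3 + 21*k**2 + 25*k + 8).
Normal form (A,B,C) = (1, 1, k**3 + 21*k**2/8 + 25*k/8 + 1).
Need (1)·f(k+1) − (1)·f(k) = k**3 + 21*k**2/8 + 25*k/8 + 1.
deg f ≤ 4 (via 0,0,3).
Solve for f: f(k) = k*(2*k**3 + 3*k**2 + 4*k - 1)/8 (degree 4 ≤ 4).
Certificate R = B(k−1)f/C = k*(2*k**3 + 3*k**2 + 4*k - 1)/(8*k**3 + 21*k**2 + 25*k + 8) gives s_k = k*(-2*k**3 - 3*k**2 - 4*k + 1).
s_(k+1) − s_k = -8*k**3 - 21*k**2 - 25*k - 8 = t_k.

s_k = k*(-2*k**3 - 3*k**2 - 4*k + 1)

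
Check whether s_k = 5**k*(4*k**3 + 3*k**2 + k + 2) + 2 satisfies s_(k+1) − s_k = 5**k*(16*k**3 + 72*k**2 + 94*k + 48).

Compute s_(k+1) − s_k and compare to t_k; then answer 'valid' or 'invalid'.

Valid — Δs_k = t_k.

s_(k+1) = 5**(k + 1)*(k + 4*(k + 1)**3 + 3*(k + 1)**2 + 3) + 2
s_(k+1) − s_k = 5**k*(16*k**3 + 72*k**2 + 94*k + 48)
(s_(k+1) − s_k) − t_k = 0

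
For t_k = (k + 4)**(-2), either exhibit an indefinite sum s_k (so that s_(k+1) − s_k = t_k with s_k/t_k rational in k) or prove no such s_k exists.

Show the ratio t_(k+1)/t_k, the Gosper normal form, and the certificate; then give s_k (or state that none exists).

not Gosper-summable; s_k does not exist

Ratio r(k) = (k + 4)**2/(k + 5)**2.
Normal form (A,B,C) = (k**2 + 8*k + 16, k**2 + 10*k + 25, 1).
Need (k**2 + 8*k + 16)·f(k+1) − (k**2 + 8*k + 16)·f(k) = 1.
Bound: deg f ≤ 0.
f = c0 ⇒ A·f(k+1) − B(k−1)·f(k) − C = -1. The system {-1 = 0} is inconsistent; no antidifference.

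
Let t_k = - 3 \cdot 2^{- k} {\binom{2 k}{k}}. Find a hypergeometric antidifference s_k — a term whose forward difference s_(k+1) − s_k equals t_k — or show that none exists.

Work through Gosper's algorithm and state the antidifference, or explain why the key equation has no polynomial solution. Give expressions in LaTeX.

none (Gosper's algorithm certifies no s_k)

Step 1: r(k) = (2*k + 1)/(k + 1).
Gosper form: A/B · C(k+1)/C(k) with A=2*k + 1, B=k + 1, C=1.
Need (2*k + 1)·f(k+1) − (k)·f(k) = 1.
Degrees (1,1,0) ⇒ d ≤ -1.
d = -1 < 0 ⇒ no nonzero polynomial f; not summable.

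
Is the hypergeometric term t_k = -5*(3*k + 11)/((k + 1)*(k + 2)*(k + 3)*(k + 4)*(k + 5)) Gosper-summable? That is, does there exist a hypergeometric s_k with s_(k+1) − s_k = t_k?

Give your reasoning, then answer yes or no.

Compute t_(k+1)/t_k: get (k + 1)*(3*k + 14)/((k + 6)*(3*k + 11)).
Gosper form: A/B · C(k+1)/C(k) with A=k + 1, B=k + 6, C=k + 11/3.
Key eq: (k + 1)·f(k+1) = (k + 5)·f(k) + (k + 11/3).
Degrees (1,1,1) ⇒ d ≤ 4.
A polynomial solution: f(k) = k*(k + 3)*(k**2 + 7*k + 14)/24.
R(k) = B(k−1)·f(k)/C(k) = k*(k + 3)*(k + 5)*(k**2 + 7*k + 14)/(8*(3*k + 11)); s_k = R·t_k = 5*k*(-k**2 - 7*k - 14)/(8*(k**3 + 7*k**2 + 14*k + 8)).
Δs = 5*(-3*k - 11)/(k**5 + 15*k**4 + 85*k**3 + 225*k**2 + 274*k + 120), as required.

Yes. s_k = 5*k*(-k**2 - 7*k - 14)/(8*(k**3 + 7*k**2 + 14*k + 8)).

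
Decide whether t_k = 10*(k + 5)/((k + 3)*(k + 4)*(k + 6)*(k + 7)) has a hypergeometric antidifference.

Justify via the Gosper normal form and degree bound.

Compute t_(k+1)/t_k: get (k + 3)*(k + 6)**2/((k + 5)**2*(k + 8)).
Gosper form: A/B · C(k+1)/C(k) with A=k + 3, B=k + 8, C=k**2 + 10*k + 25.
Solve (k + 3)·f(k+1) − (k + 7)·f(k) = k**2 + 10*k + 25.
deg f ≤ 4 (via 1,1,2).
Solve for f: f(k) = k*(k + 4)*(k + 5)*(k + 9)/36 (degree 4 ≤ 4).
R(k) = B(k−1)·f(k)/C(k) = k*(k + 4)*(k + 7)*(k + 9)/(36*(k + 5)); s_k = R·t_k = 5*k*(k + 9)/(18*(k**2 + 9*k + 18)).
Check: Δs_k = 10*(k + 5)/(k**4 + 20*k**3 + 145*k**2 + 450*k + 504). ✓

Yes. s_k = 5*k*(k + 9)/(18*(k**2 + 9*k + 18)).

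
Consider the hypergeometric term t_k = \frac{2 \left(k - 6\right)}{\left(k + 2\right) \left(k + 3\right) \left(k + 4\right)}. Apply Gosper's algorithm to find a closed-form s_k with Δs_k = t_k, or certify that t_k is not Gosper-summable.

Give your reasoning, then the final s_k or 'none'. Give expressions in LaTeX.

r(k) = (k - 5)*(k + 2)/((k - 6)*(k + 5)) after simplifying.
So A=k + 2 and B=k + 5, with C=k - 6.
f must satisfy (k + 2)·f(k+1) − (k + 4)·f(k) = k - 6.
Bound: deg f ≤ 2.
Coefficient equations give f(k) = -k*(k + 8)/3.
So s_k = (B(k−1)f/C)·t_k = (-k*(k + 4)*(k + 8)/(3*(k - 6)))·t_k = 2*k*(-k - 8)/(3*(k + 2)*(k + 3)).
Δs = 2*(k - 6)/(k**3 + 9*k**2 + 26*k + 24), as required.

s_k = \frac{2 k \left(- k - 8\right)}{3 \left(k + 2\right) \left(k + 3\right)}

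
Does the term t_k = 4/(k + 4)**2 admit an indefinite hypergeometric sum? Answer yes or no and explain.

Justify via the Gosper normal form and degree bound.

Compute t_(k+1)/t_k: get (k + 4)**2/(k + 5)**2.
Factor: A=k**2 + 8*k + 16; B=k**2 + 10*k + 25; C=1.
Solve (k**2 + 8*k + 16)·f(k+1) − (k**2 + 8*k + 16)·f(k) = 1.
From deg A=2, deg B=2, deg C=0: d=0.
f = c0 ⇒ A·f(k+1) − B(k−1)·f(k) − C = -1. The system {-1 = 0} is inconsistent; no antidifference.

No; the coefficient equations for f are inconsistent.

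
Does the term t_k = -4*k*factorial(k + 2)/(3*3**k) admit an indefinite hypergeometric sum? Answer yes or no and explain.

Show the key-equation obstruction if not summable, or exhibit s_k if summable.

r(k) = (k + 1)*(k + 3)/(3*k) after simplifying.
Gosper form: A/B · C(k+1)/C(k) with A=k/3 + 1, B=1, C=k.
Solve (k/3 + 1)·f(k+1) − (1)·f(k) = k.
From deg A=1, deg B=0, deg C=1: d=0.
Solving with deg f ≤ 0: f(k) = 3.
R(k) = B(k−1)·f(k)/C(k) = 3/k; s_k = R·t_k = -4*factorial(k + 2)/3**k.
Δs = -4*k*factorial(k + 2)/(3*3**k), as required.

Yes. s_k = -4*factorial(k + 2)/3**k.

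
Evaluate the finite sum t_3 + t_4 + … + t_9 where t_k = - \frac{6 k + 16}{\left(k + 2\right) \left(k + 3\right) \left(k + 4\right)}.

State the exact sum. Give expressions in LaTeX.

Σ = -77/130

Compute t_(k+1)/t_k: get (k + 2)*(3*k + 11)/((k + 5)*(3*k + 8)).
Take A(k)=k + 2, B(k)=k + 5, C(k)=k + 8/3.
Need (k + 2)·f(k+1) − (k + 4)·f(k) = k + 8/3.
d = 2 from the (1,1,1) case.
Match coefficients ⇒ f(k) = k*(7*k + 17)/18.
Then R = B(k−1)f/C = k*(k + 4)*(7*k + 17)/(6*(3*k + 8)), so s_k = R(k)·t_k = -k*(7*k + 17)/(3*(k + 2)*(k + 3)).
Verify: 2*(-3*k - 8)/(k**3 + 9*k**2 + 26*k + 24) matches t_k.
Evaluate s at k=10 and k=3: -145/78 and -19/15; difference -77/130.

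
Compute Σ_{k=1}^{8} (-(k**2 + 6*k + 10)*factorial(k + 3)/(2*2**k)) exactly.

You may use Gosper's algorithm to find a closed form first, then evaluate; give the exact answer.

t_(k+1)/t_k = (k + 4)*(6*k + (k + 1)**2 + 16)/(2*(k**2 + 6*k + 10)).
Factor: A=k/2 + 2; B=1; C=k**2 + 6*k + 10.
Set up (k/2 + 2)·f(k+1) − (1)·f(k) − (k**2 + 6*k + 10) = 0.
Degrees (1,0,2) ⇒ d ≤ 1.
Solve for f: f(k) = 2*(k + 3) (degree 1 ≤ 1).
Then R = B(k−1)f/C = 2*(k + 3)/(k**2 + 6*k + 10), so s_k = R(k)·t_k = -(k + 3)*factorial(k + 3)/2**k.
Verify: -(k**2 + 6*k + 10)*factorial(k + 3)/(2*2**k) matches t_k.
Sum = s_(9) − s_(1); s_(9) = -11226600, s_(1) = -48 ⇒ -11226552.

Σ = -11226552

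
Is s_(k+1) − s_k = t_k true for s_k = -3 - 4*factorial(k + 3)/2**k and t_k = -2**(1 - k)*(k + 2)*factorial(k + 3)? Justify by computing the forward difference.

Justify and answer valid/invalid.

s_(k+1) = -4*2**(-k - 1)*factorial(k + 4) - 3
s_(k+1) − s_k = -2**(1 - k)*(k + 2)*factorial(k + 3)
(s_(k+1) − s_k) − t_k = 0

Valid: the claim telescopes to t_k.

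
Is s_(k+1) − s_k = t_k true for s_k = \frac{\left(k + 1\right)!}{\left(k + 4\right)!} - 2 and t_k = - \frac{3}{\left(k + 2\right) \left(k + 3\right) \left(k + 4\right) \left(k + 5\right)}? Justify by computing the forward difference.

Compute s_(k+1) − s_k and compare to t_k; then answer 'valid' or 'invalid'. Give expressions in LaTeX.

s_(k+1) = factorial(k + 2)/factorial(k + 5) - 2
s_(k+1) − s_k = -3/((k + 2)*(k + 3)*(k + 4)*(k + 5))
(s_(k+1) − s_k) − t_k = 0

Valid — Δs_k = t_k.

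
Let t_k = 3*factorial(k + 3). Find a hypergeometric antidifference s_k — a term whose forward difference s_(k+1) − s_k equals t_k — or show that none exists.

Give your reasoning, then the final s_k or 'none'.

no hypergeometric antidifference exists

Compute t_(k+1)/t_k: get k + 4.
Take A(k)=k + 4, B(k)=1, C(k)=1.
Solve (k + 4)·f(k+1) − (1)·f(k) = 1.
From deg A=1, deg B=0, deg C=0: d=-1.
Negative degree bound (-1): no f exists, t_k not Gosper-summable.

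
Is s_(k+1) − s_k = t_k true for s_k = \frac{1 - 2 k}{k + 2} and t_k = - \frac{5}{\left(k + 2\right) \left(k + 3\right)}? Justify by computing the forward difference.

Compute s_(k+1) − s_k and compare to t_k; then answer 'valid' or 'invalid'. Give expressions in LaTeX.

Valid: the claim telescopes to t_k.

s_(k+1) = (-2*k - 1)/(k + 3)
s_(k+1) − s_k = -5/(k**2 + 5*k + 6)
(s_(k+1) − s_k) − t_k = 0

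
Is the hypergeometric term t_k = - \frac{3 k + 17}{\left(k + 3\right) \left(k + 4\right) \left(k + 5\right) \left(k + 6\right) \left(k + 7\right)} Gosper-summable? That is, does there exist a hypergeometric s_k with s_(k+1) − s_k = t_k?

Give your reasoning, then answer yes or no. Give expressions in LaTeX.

Compute t_(k+1)/t_k: get (k + 3)*(3*k + 20)/((k + 8)*(3*k + 17)).
Gosper form: A/B · C(k+1)/C(k) with A=k + 3, B=k + 8, C=k + 17/3.
Solve (k + 3)·f(k+1) − (k + 7)·f(k) = k + 17/3.
deg f ≤ 4 (via 1,1,1).
Match coefficients ⇒ f(k) = k*(k + 5)*(k**2 + 13*k + 54)/216.
R(k) = B(k−1)·f(k)/C(k) = k*(k + 5)*(k + 7)*(k**2 + 13*k + 54)/(72*(3*k + 17)); s_k = R·t_k = k*(-k**2 - 13*k - 54)/(72*(k**3 + 13*k**2 + 54*k + 72)).
Δs = (-3*k - 17)/(k**5 + 25*k**4 + 245*k**3 + 1175*k**2 + 2754*k + 2520), as required.

Yes. s_k = \frac{k \left(- k^{2} - 13 k - 54\right)}{72 \left(k^{3} + 13 k^{2} + 54 k + 72\right)}.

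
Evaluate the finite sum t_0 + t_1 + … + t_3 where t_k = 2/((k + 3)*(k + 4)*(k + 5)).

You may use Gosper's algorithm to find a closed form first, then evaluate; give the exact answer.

Σ = 11/168

r(k) = (k + 3)/(k + 6) after simplifying.
A = k + 3, B = k + 6, C = 1.
Key eq: (k + 3)·f(k+1) = (k + 5)·f(k) + (1).
deg f ≤ 2 (via 1,1,0).
Solving with deg f ≤ 2: f(k) = k*(k + 7)/24.
Certificate R = B(k−1)f/C = k*(k + 5)*(k + 7)/24 gives s_k = k*(k + 7)/(12*(k + 3)*(k + 4)).
Verify: 2/(k**3 + 12*k**2 + 47*k + 60) matches t_k.
Σ_(k=0)^(3) t_k = s_(4) − s_(0) = 11/168 − (0) = 11/168.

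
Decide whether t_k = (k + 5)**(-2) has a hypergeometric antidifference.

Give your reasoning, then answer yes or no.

No — key equation has no polynomial f.

t_(k+1)/t_k = (k + 5)**2/(k + 6)**2.
So A=k**2 + 10*k + 25 and B=k**2 + 12*k + 36, with C=1.
f must satisfy (k**2 + 10*k + 25)·f(k+1) − (k**2 + 10*k + 25)·f(k) = 1.
Degrees (2,2,0) ⇒ d ≤ 0.
f = c0 ⇒ A·f(k+1) − B(k−1)·f(k) − C = -1. The system {-1 = 0} is inconsistent; no antidifference.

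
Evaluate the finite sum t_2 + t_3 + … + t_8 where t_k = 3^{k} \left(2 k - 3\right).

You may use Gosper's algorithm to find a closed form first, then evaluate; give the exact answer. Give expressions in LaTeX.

t_(k+1)/t_k = 3*(2*k - 1)/(2*k - 3).
Take A(k)=3, B(k)=1, C(k)=k - 3/2.
Set up (3)·f(k+1) − (1)·f(k) − (k - 3/2) = 0.
Bound: deg f ≤ 1.
Solving with deg f ≤ 1: f(k) = (k - 3)/2.
Certificate R = B(k−1)f/C = (k - 3)/(2*k - 3) gives s_k = 3**k*(k - 3).
Δs = 3**k*(2*k - 3), as required.
Telescoping: Σ = s_(9) − s_(2) = 118098 − (-9) = 118107.

Σ = 118107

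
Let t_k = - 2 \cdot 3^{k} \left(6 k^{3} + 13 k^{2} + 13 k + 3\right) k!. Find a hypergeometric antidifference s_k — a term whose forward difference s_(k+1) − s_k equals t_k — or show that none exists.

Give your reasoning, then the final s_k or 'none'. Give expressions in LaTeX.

t_(k+1)/t_k = 3*(6*k**4 + 37*k**3 + 88*k**2 + 92*k + 35)/(6*k**3 + 13*k**2 + 13*k + 3).
Factor: A=3*k + 3; B=1; C=k**3 + 13*k**2/6 + 13*k/6 + 1/2.
f must satisfy (3*k + 3)·f(k+1) − (1)·f(k) = k**3 + 13*k**2/6 + 13*k/6 + 1/2.
d = 2 from the (1,0,3) case.
Match coefficients ⇒ f(k) = k*(2*k - 1)/6.
R(k) = B(k−1)·f(k)/C(k) = k*(2*k - 1)/(6*k**3 + 13*k**2 + 13*k + 3); s_k = R·t_k = -2*3**k*k*(2*k - 1)*factorial(k).
Verify: -2*3**k*(6*k**3 + 13*k**2 + 13*k + 3)*factorial(k) matches t_k.

s_k = - 2 \cdot 3^{k} k \left(2 k - 1\right) k!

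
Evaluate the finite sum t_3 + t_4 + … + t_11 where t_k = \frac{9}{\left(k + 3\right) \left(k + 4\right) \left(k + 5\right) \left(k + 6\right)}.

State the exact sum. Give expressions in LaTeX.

Σ = 39/4760

Step 1: r(k) = (k + 3)/(k + 7).
So A=k + 3 and B=k + 7, with C=1.
Key eq: (k + 3)·f(k+1) = (k + 6)·f(k) + (1).
Degrees (1,1,0) ⇒ d ≤ 3.
Solve for f: f(k) = k*(k**2 + 12*k + 47)/180 (degree 3 ≤ 3).
Get s_k = R·t_k = k*(k**2 + 12*k + 47)/(20*(k + 3)*(k + 4)*(k + 5)) with R(k) = B(k−1)f(k)/C(k) = k*(k + 6)*(k**2 + 12*k + 47)/180.
Check: Δs_k = 9/(k**4 + 18*k**3 + 119*k**2 + 342*k + 360). ✓
Evaluate s at k=12 and k=3: 67/1360 and 23/560; difference 39/4760.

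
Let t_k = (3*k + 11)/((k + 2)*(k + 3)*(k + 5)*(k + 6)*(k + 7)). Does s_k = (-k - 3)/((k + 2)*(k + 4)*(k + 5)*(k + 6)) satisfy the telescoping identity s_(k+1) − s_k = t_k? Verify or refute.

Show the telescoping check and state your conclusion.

s_(k+1) = (-k - 4)/((k + 3)*(k + 5)*(k + 6)*(k + 7))
s_(k+1) − s_k = (-(k + 2)*(k + 4)**2 + (k + 3)**2*(k + 7))/((k + 2)*(k + 3)*(k + 4)*(k + 5)*(k + 6)*(k + 7))
(s_(k+1) − s_k) − t_k = (-4*k - 13)/(k**6 + 27*k**5 + 295*k**4 + 1665*k**3 + 5104*k**2 + 8028*k + 5040)

Invalid: residual (-4*k - 13)/(k**6 + 27*k**5 + 295*k**4 + 1665*k**3 + 5104*k**2 + 8028*k + 5040) ≠ 0.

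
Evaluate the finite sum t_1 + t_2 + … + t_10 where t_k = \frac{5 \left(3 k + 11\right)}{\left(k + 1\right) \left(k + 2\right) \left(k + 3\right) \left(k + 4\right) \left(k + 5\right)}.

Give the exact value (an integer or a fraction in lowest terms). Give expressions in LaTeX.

Σ = 77/468

Step 1: r(k) = (k + 1)*(3*k + 14)/((k + 6)*(3*k + 11)).
So A=k + 1 and B=k + 6, with C=k + 11/3.
Solve (k + 1)·f(k+1) − (k + 5)·f(k) = k + 11/3.
From deg A=1, deg B=1, deg C=1: d=4.
Coefficient equations give f(k) = k*(k + 3)*(k**2 + 7*k + 14)/24.
So s_k = (B(k−1)f/C)·t_k = (k*(k + 3)*(k + 5)*(k**2 + 7*k + 14)/(8*(3*k + 11)))·t_k = 5*k*(k**2 + 7*k + 14)/(8*(k**3 + 7*k**2 + 14*k + 8)).
Check: Δs_k = 5*(3*k + 11)/(k**5 + 15*k**4 + 85*k**3 + 225*k**2 + 274*k + 120). ✓
Sum = s_(11) − s_(1); s_(11) = 583/936, s_(1) = 11/24 ⇒ 77/468.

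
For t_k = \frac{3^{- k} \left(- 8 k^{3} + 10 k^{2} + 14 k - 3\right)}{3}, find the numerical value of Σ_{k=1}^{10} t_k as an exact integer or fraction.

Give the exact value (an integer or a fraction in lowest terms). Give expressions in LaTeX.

Ratio r(k) = (8*k**3 + 14*k**2 - 10*k - 13)/(3*(8*k**3 - 10*k**2 - 14*k + 3)).
Take A(k)=1/3, B(k)=1, C(k)=k**3 - 5*k**2/4 - 7*k/4 + 3/8.
f must satisfy (1/3)·f(k+1) − (1)·f(k) = k**3 - 5*k**2/4 - 7*k/4 + 3/8.
From deg A=0, deg B=0, deg C=3: d=3.
A polynomial solution: f(k) = -3*(4*k**3 + k**2 + 4)/8.
Get s_k = R·t_k = (4*k**3 + k**2 + 4)/3**k with R(k) = B(k−1)f(k)/C(k) = -3*(4*k**3 + k**2 + 4)/(8*k**3 - 10*k**2 - 14*k + 3).
Δs = (-8*k**3 + 10*k**2 + 14*k - 3)/(3*3**k), as required.
Σ_(k=1)^(10) t_k = s_(11) − s_(1) = 5449/177147 − (3) = -525992/177147.

Σ = -525992/177147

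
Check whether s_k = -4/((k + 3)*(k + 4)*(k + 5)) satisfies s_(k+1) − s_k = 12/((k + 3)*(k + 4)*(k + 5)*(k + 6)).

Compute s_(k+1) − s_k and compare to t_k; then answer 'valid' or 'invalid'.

Valid — Δs_k = t_k.

s_(k+1) = -4/((k + 4)*(k + 5)*(k + 6))
s_(k+1) − s_k = 12/((k + 3)*(k + 4)*(k + 5)*(k + 6))
(s_(k+1) − s_k) − t_k = 0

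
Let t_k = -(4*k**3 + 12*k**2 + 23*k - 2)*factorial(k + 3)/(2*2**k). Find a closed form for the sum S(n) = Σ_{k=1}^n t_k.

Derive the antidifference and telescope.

S(n) = -12 - 2*n**2*factorial(n + 4)/2**n - 2*n*factorial(n + 4)/2**n + factorial(n + 4)/(2*2**n)

The ratio is (4*k**4 + 40*k**3 + 155*k**2 + 273*k + 148)/(2*(4*k**3 + 12*k**2 + 23*k - 2)).
A = k/2 + 2, B = 1, C = k**3 + 3*k**2 + 23*k/4 - 1/2.
Set up (k/2 + 2)·f(k+1) − (1)·f(k) − (k**3 + 3*k**2 + 23*k/4 - 1/2) = 0.
From deg A=1, deg B=0, deg C=3: d=2.
Solving with deg f ≤ 2: f(k) = (4*k**2 - 4*k - 1)/2.
Then R = B(k−1)f/C = 2*(4*k**2 - 4*k - 1)/(4*k**3 + 12*k**2 + 23*k - 2), so s_k = R(k)·t_k = (-4*k**2 + 4*k + 1)*factorial(k + 3)/2**k.
Δs = -(4*k**3 + 12*k**2 + 23*k - 2)*factorial(k + 3)/(2*2**k), as required.
Σ_(k=1)^n t_k = s_(n+1) − s_(1) = (-2**(-n - 1)*(4*n**2 + 4*n - 1)*factorial(n + 4)) − (12), i.e. -12 - 2*n**2*factorial(n + 4)/2**n - 2*n*factorial(n + 4)/2**n + factorial(n + 4)/(2*2**n).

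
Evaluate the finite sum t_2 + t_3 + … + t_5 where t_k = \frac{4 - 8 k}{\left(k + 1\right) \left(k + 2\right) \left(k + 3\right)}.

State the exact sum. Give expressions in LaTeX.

The ratio is (k + 1)*(2*k + 1)/((k + 4)*(2*k - 1)).
Normal form (A,B,C) = (k + 1, k + 4, k - 1/2).
Need (k + 1)·f(k+1) − (k + 3)·f(k) = k - 1/2.
Bound: deg f ≤ 2.
Solving with deg f ≤ 2: f(k) = k*(k - 5)/8.
So s_k = (B(k−1)f/C)·t_k = (k*(k - 5)*(k + 3)/(4*(2*k - 1)))·t_k = -k*(k - 5)/((k + 1)*(k + 2)).
Verify: 4*(1 - 2*k)/(k**3 + 6*k**2 + 11*k + 6) matches t_k.
Σ_(k=2)^(5) t_k = s_(6) − s_(2) = -3/28 − (1/2) = -17/28.

Σ = -17/28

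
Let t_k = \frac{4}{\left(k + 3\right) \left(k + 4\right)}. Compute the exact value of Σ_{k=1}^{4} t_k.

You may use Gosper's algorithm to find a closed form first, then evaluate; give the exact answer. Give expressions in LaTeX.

Σ = 1/2

Step 1: r(k) = (k + 3)/(k + 5).
Factor: A=k + 3; B=k + 5; C=1.
Solve (k + 3)·f(k+1) − (k + 4)·f(k) = 1.
deg f ≤ 1 (via 1,1,0).
A polynomial solution: f(k) = k/3.
R(k) = B(k−1)·f(k)/C(k) = k*(k + 4)/3; s_k = R·t_k = 4*k/(3*(k + 3)).
Δs = 4/(k**2 + 7*k + 12), as required.
Sum = s_(5) − s_(1); s_(5) = 5/6, s_(1) = 1/3 ⇒ 1/2.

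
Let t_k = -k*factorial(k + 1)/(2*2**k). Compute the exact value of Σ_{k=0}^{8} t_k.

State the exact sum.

Σ = -14173/2

Step 1: r(k) = (k + 1)*(k + 2)/(2*k).
Factor: A=k/2 + 1; B=1; C=k.
Set up (k/2 + 1)·f(k+1) − (1)·f(k) − (k) = 0.
d = 0 from the (1,0,1) case.
A polynomial solution: f(k) = 2.
Certificate R = B(k−1)f/C = 2/k gives s_k = -factorial(k + 1)/2**k.
s_(k+1) − s_k = -k*factorial(k + 1)/(2*2**k) = t_k.
Telescoping: Σ = s_(9) − s_(0) = -14175/2 − (-1) = -14173/2.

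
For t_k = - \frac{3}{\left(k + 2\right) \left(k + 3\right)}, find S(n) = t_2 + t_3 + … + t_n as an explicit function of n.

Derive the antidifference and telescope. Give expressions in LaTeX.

S(n) = \frac{3 \left(1 - n\right)}{4 \left(n + 3\right)}

Ratio r(k) = (k + 2)/(k + 4).
Factor: A=k + 2; B=k + 4; C=1.
Set up (k + 2)·f(k+1) − (k + 3)·f(k) − (1) = 0.
Bound: deg f ≤ 1.
Solve for f: f(k) = k/2 (degree 1 ≤ 1).
Then R = B(k−1)f/C = k*(k + 3)/2, so s_k = R(k)·t_k = -3*k/(2*k + 4).
Check: Δs_k = -3/(k**2 + 5*k + 6). ✓
Telescope: S(n) = s_(n+1) − s_(2) = 3*(-n - 1)/(2*(n + 3)) − (-3/4) = 3*(1 - n)/(4*(n + 3)).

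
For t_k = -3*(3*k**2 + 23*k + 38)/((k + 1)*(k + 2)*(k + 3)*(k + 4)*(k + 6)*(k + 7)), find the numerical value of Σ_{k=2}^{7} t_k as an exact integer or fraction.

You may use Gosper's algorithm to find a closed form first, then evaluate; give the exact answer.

Σ = -211/9240

Step 1: r(k) = (k + 1)*(k + 6)*(23*k + 3*(k + 1)**2 + 61)/((k + 5)*(k + 8)*(3*k**2 + 23*k + 38)).
Normal form (A,B,C) = (k + 1, k + 8, k**3 + 38*k**2/3 + 51*k + 190/3).
Key eq: (k + 1)·f(k+1) = (k + 7)·f(k) + (k**3 + 38*k**2/3 + 51*k + 190/3).
From deg A=1, deg B=1, deg C=3: d=6.
Solve for f: f(k) = k*(k + 2)*(k + 4)*(k + 5)*(k**2 + 10*k + 27)/54 (degree 6 ≤ 6).
Certificate R = B(k−1)f/C = k*(k + 2)*(k + 4)*(k + 7)*(k**2 + 10*k + 27)/(18*(3*k**2 + 23*k + 38)) gives s_k = k*(-k**2 - 10*k - 27)/(6*(k**3 + 10*k**2 + 27*k + 18)).
Δs = 3*(-3*k**2 - 23*k - 38)/(k**6 + 23*k**5 + 207*k**4 + 925*k**3 + 2144*k**2 + 2412*k + 1008), as required.
Σ_(k=2)^(7) t_k = s_(8) − s_(2) = -38/231 − (-17/120) = -211/9240.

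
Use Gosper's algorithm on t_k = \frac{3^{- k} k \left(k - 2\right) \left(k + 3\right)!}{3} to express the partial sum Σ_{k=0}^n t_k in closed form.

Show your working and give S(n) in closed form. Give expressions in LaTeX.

Ratio r(k) = (k - 1)*(k + 1)*(k + 4)/(3*k*(k - 2)).
A = k/3 + 4/3, B = 1, C = k**2 - 2*k.
Set up (k/3 + 4/3)·f(k+1) − (1)·f(k) − (k**2 - 2*k) = 0.
Bound: deg f ≤ 1.
A polynomial solution: f(k) = 3*(k - 4).
So s_k = (B(k−1)f/C)·t_k = (3*(k - 4)/(k*(k - 2)))·t_k = (k - 4)*factorial(k + 3)/3**k.
Δs = k*(k - 2)*factorial(k + 3)/(3*3**k), as required.
s_(n+1) = 3**(-n - 1)*(n - 3)*factorial(n + 4) and s_(0) = -24, so S(n) = 24 + n*factorial(n + 4)/(3*3**n) - factorial(n + 4)/3**n.

S(n) = 24 + \frac{3^{- n} n \left(n + 4\right)!}{3} - 3^{- n} \left(n + 4\right)!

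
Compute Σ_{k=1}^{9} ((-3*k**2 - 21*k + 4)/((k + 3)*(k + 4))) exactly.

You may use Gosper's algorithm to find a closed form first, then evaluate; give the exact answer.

r(k) = (k + 3)*(21*k + 3*(k + 1)**2 + 17)/((k + 5)*(3*k**2 + 21*k - 4)) after simplifying.
Take A(k)=k + 3, B(k)=k + 5, C(k)=k**2 + 7*k - 4/3.
Need (k + 3)·f(k+1) − (k + 4)·f(k) = k**2 + 7*k - 4/3.
Degrees (1,1,2) ⇒ d ≤ 2.
Match coefficients ⇒ f(k) = k*(9*k - 13)/9.
Get s_k = R·t_k = k*(13 - 9*k)/(3*(k + 3)) with R(k) = B(k−1)f(k)/C(k) = k*(k + 4)*(9*k - 13)/(3*(3*k**2 + 21*k - 4)).
Verify: (-3*k**2 - 21*k + 4)/(k**2 + 7*k + 12) matches t_k.
Telescoping: Σ = s_(10) − s_(1) = -770/39 − (1/3) = -261/13.

Σ = -261/13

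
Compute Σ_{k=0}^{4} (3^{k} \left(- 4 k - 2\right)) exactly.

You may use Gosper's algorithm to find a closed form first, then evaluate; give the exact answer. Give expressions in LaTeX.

Σ = -1946

The ratio is 3*(2*k + 3)/(2*k + 1).
A = 3, B = 1, C = k + 1/2.
Need (3)·f(k+1) − (1)·f(k) = k + 1/2.
d = 1 from the (0,0,1) case.
A polynomial solution: f(k) = (k - 1)/2.
Get s_k = R·t_k = 2*3**k*(1 - k) with R(k) = B(k−1)f(k)/C(k) = (k - 1)/(2*k + 1).
s_(k+1) − s_k = 3**k*(-4*k - 2) = t_k.
Σ_(k=0)^(4) t_k = s_(5) − s_(0) = -1944 − (2) = -1946.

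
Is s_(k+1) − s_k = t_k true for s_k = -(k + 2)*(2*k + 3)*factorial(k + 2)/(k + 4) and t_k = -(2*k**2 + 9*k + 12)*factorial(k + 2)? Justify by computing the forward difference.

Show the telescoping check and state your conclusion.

s_(k+1) = -(k + 3)*(2*k + 5)*factorial(k + 3)/(k + 5)
s_(k+1) − s_k = -(2*k**4 + 23*k**3 + 99*k**2 + 196*k + 150)*factorial(k + 2)/((k + 4)*(k + 5))
(s_(k+1) − s_k) − t_k = 2*(2*k + 9)*(k**2 + 4*k + 5)*factorial(k + 2)/((k + 4)*(k + 5))

Invalid: residual 2*(2*k + 9)*(k**2 + 4*k + 5)*factorial(k + 2)/((k + 4)*(k + 5)) ≠ 0.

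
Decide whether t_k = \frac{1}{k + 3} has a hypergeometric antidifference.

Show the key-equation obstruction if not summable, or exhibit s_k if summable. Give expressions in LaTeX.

No. Not Gosper-summable.

Compute t_(k+1)/t_k: get (k + 3)/(k + 4).
So A=k + 3 and B=k + 4, with C=1.
Solve (k + 3)·f(k+1) − (k + 3)·f(k) = 1.
deg f ≤ 0 (via 1,1,0).
Write f(k) = c0. Then LHS − RHS = -1, requiring -1 = 0: contradictory. No certificate.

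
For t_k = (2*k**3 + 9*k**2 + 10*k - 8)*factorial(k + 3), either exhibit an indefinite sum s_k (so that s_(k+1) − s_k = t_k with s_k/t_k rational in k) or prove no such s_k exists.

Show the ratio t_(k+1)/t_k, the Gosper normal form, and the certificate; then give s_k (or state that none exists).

s_k = (2*k**2 - k - 4)*factorial(k + 3)

r(k) = (2*k**4 + 23*k**3 + 94*k**2 + 149*k + 52)/(2*k**3 + 9*k**2 + 10*k - 8) after simplifying.
Take A(k)=k + 4, B(k)=1, C(k)=k**3 + 9*k**2/2 + 5*k - 4.
f must satisfy (k + 4)·f(k+1) − (1)·f(k) = k**3 + 9*k**2/2 + 5*k - 4.
From deg A=1, deg B=0, deg C=3: d=2.
Solve for f: f(k) = (2*k**2 - k - 4)/2 (degree 2 ≤ 2).
R(k) = B(k−1)·f(k)/C(k) = (2*k**2 - k - 4)/(2*k**3 + 9*k**2 + 10*k - 8); s_k = R·t_k = (2*k**2 - k - 4)*factorial(k + 3).
Δs = (2*k**3 + 9*k**2 + 10*k - 8)*factorial(k + 3), as required.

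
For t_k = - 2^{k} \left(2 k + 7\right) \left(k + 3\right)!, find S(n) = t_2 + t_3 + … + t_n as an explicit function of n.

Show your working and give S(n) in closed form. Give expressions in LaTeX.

S(n) = - 2 \cdot 2^{n} \left(n + 4\right)! + 480

The ratio is 2*(k + 4)*(2*k + 9)/(2*k + 7).
A = 2*k + 8, B = 1, C = k + 7/2.
f must satisfy (2*k + 8)·f(k+1) − (1)·f(k) = k + 7/2.
Degrees (1,0,1) ⇒ d ≤ 0.
Solve for f: f(k) = 1/2 (degree 0 ≤ 0).
Certificate R = B(k−1)f/C = 1/(2*k + 7) gives s_k = -2**k*factorial(k + 3).
s_(k+1) − s_k = -2**k*(2*k + 7)*factorial(k + 3) = t_k.
Telescope: S(n) = s_(n+1) − s_(2) = -2**(n + 1)*factorial(n + 4) − (-480) = -2*2**n*factorial(n + 4) + 480.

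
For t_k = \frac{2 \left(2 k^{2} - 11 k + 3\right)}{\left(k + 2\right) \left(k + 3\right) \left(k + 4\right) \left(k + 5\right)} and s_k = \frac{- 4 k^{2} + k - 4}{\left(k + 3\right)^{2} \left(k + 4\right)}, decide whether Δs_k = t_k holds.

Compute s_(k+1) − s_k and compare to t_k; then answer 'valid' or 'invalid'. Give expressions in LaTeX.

Invalid: residual \frac{- 8 k^{3} - 9 k^{2} + 61 k - 38}{k^{6} + 21 k^{5} + 181 k^{4} + 819 k^{3} + 2050 k^{2} + 2688 k + 1440} ≠ 0.

s_(k+1) = (k - 4*(k + 1)**2 - 3)/((k + 4)**2*(k + 5))
s_(k+1) − s_k = (4*k**3 - 10*k**2 - 89*k + 17)/(k**5 + 19*k**4 + 143*k**3 + 533*k**2 + 984*k + 720)
(s_(k+1) − s_k) − t_k = (-8*k**3 - 9*k**2 + 61*k - 38)/(k**6 + 21*k**5 + 181*k**4 + 819*k**3 + 2050*k**2 + 2688*k + 1440)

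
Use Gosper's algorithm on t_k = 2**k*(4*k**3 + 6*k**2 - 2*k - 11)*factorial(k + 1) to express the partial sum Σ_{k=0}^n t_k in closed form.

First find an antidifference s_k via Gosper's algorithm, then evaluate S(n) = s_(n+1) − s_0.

Compute t_(k+1)/t_k: get 2*(4*k**4 + 26*k**3 + 58*k**2 + 41*k - 6)/(4*k**3 + 6*k**2 - 2*k - 11).
Take A(k)=2*k + 4, B(k)=1, C(k)=k**3 + 3*k**2/2 - k/2 - 11/4.
Need (2*k + 4)·f(k+1) − (1)·f(k) = k**3 + 3*k**2/2 - k/2 - 11/4.
d = 2 from the (1,0,3) case.
Solving with deg f ≤ 2: f(k) = (2*k**2 - 4*k - 1)/4.
Then R = B(k−1)f/C = (2*k**2 - 4*k - 1)/(4*k**3 + 6*k**2 - 2*k - 11), so s_k = R(k)·t_k = 2**k*(2*k**2 - 4*k - 1)*factorial(k + 1).
Δs = 2**k*(4*k**3 + 6*k**2 - 2*k - 11)*factorial(k + 1), as required.
Telescope: S(n) = s_(n+1) − s_(0) = 2**(n + 1)*(2*n**2 - 3)*factorial(n + 2) − (-1) = 4*2**n*n**2*factorial(n + 2) - 6*2**n*factorial(n + 2) + 1.

S(n) = 4*2**n*n**2*factorial(n + 2) - 6*2**n*factorial(n + 2) + 1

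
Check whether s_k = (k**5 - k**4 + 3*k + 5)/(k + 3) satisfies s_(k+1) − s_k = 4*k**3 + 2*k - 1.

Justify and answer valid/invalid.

Invalid: residual 2*(-3*k**4 - 14*k**3 - 7*k + 8)/(k**2 + 7*k + 12) ≠ 0.

s_(k+1) = (3*k + (k + 1)**5 - (k + 1)**4 + 8)/(k + 4)
s_(k+1) − s_k = (4*k**5 + 22*k**4 + 22*k**3 + 13*k**2 + 3*k + 4)/(k**2 + 7*k + 12)
(s_(k+1) − s_k) − t_k = 2*(-3*k**4 - 14*k**3 - 7*k + 8)/(k**2 + 7*k + 12)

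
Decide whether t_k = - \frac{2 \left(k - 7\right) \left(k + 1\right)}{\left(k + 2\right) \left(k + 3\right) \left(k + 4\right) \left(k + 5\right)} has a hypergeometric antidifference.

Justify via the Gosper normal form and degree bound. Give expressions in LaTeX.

Yes. s_k = \frac{k \left(k^{2} + 21 k + 20\right)}{6 \left(k^{3} + 9 k^{2} + 26 k + 24\right)}.

Ratio r(k) = (k - 6)*(k + 2)**2/((k - 7)*(k + 1)*(k + 6)).
Take A(k)=k + 2, B(k)=k + 6, C(k)=k**2 - 6*k - 7.
Key eq: (k + 2)·f(k+1) = (k + 5)·f(k) + (k**2 - 6*k - 7).
From deg A=1, deg B=1, deg C=2: d=3.
Match coefficients ⇒ f(k) = -k*(k + 1)*(k + 20)/12.
Then R = B(k−1)f/C = -k*(k + 5)*(k + 20)/(12*(k - 7)), so s_k = R(k)·t_k = k*(k**2 + 21*k + 20)/(6*(k**3 + 9*k**2 + 26*k + 24)).
Δs = 2*(-k**2 + 6*k + 7)/(k**4 + 14*k**3 + 71*k**2 + 154*k + 120), as required.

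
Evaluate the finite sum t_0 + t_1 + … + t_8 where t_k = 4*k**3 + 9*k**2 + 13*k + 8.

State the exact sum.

Σ = 7560

Step 1: r(k) = (4*k**3 + 21*k**2 + 43*k + 34)/(4*k**3 + 9*k**2 + 13*k + 8).
Gosper form: A/B · C(k+1)/C(k) with A=1, B=1, C=k**3 + 9*k**2/4 + 13*k/4 + 2.
f must satisfy (1)·f(k+1) − (1)·f(k) = k**3 + 9*k**2/4 + 13*k/4 + 2.
From deg A=0, deg B=0, deg C=3: d=4.
Match coefficients ⇒ f(k) = k*(k + 1)*(k**2 + 3)/4.
R(k) = B(k−1)·f(k)/C(k) = k*(k**2 + 3)/(4*k**2 + 5*k + 8); s_k = R·t_k = k*(k**3 + k**2 + 3*k + 3).
s_(k+1) − s_k = 4*k**3 + 9*k**2 + 13*k + 8 = t_k.
Evaluate s at k=9 and k=0: 7560 and 0; difference 7560.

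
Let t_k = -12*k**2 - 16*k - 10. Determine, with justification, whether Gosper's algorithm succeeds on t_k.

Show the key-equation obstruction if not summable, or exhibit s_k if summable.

Yes. s_k = 2*k*(-2*k**2 - k - 2).

The ratio is (6*k**2 + 20*k + 19)/(6*k**2 + 8*k + 5).
Gosper form: A/B · C(k+1)/C(k) with A=1, B=1, C=k**2 + 4*k/3 + 5/6.
f must satisfy (1)·f(k+1) − (1)·f(k) = k**2 + 4*k/3 + 5/6.
From deg A=0, deg B=0, deg C=2: d=3.
Match coefficients ⇒ f(k) = k*(2*k**2 + k + 2)/6.
So s_k = (B(k−1)f/C)·t_k = (k*(2*k**2 + k + 2)/(6*k**2 + 8*k + 5))·t_k = 2*k*(-2*k**2 - k - 2).
Verify: -12*k**2 - 16*k - 10 matches t_k.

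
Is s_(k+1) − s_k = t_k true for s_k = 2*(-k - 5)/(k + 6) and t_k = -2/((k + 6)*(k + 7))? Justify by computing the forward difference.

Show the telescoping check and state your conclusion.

valid; difference matches t_k

s_(k+1) = 2*(-k - 6)/(k + 7)
s_(k+1) − s_k = -2/(k**2 + 13*k + 42)
(s_(k+1) − s_k) − t_k = 0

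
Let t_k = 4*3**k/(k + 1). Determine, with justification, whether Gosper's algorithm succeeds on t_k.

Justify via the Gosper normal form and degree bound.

Step 1: r(k) = 3*(k + 1)/(k + 2).
So A=3*k + 3 and B=k + 2, with C=1.
Solve (3*k + 3)·f(k+1) − (k + 1)·f(k) = 1.
d = -1 from the (1,1,0) case.
Negative degree bound (-1): no f exists, t_k not Gosper-summable.

No — key equation has no polynomial f.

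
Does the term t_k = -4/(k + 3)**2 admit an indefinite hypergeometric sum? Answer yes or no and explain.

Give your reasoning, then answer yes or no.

No — the linear system for f has no solution.

Ratio r(k) = (k + 3)**2/(k + 4)**2.
So A=k**2 + 6*k + 9 and B=k**2 + 8*k + 16, with C=1.
Solve (k**2 + 6*k + 9)·f(k+1) − (k**2 + 6*k + 9)·f(k) = 1.
From deg A=2, deg B=2, deg C=0: d=0.
Write f(k) = c0. Then LHS − RHS = -1, requiring -1 = 0: contradictory. No certificate.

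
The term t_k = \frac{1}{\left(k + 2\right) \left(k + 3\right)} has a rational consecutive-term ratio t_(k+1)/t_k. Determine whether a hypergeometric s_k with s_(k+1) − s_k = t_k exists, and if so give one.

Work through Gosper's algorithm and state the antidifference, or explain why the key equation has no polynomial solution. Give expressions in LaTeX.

s_k = \frac{k}{2 \left(k + 2\right)}

Ratio r(k) = (k + 2)/(k + 4).
Factor: A=k + 2; B=k + 4; C=1.
f must satisfy (k + 2)·f(k+1) − (k + 3)·f(k) = 1.
deg f ≤ 1 (via 1,1,0).
Solving with deg f ≤ 1: f(k) = k/2.
Then R = B(k−1)f/C = k*(k + 3)/2, so s_k = R(k)·t_k = k/(2*(k + 2)).
s_(k+1) − s_k = 1/(k**2 + 5*k + 6) = t_k.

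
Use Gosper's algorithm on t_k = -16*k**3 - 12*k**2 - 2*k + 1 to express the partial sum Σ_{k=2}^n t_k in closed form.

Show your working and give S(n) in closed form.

S(n) = -4*n**4 - 12*n**3 - 11*n**2 - 2*n + 29

Compute t_(k+1)/t_k: get (16*k**3 + 60*k**2 + 74*k + 29)/(16*k**3 + 12*k**2 + 2*k - 1).
Take A(k)=1, B(k)=1, C(k)=k**3 + 3*k**2/4 + k/8 - 1/16.
Solve (1)·f(k+1) − (1)·f(k) = k**3 + 3*k**2/4 + k/8 - 1/16.
From deg A=0, deg B=0, deg C=3: d=4.
A polynomial solution: f(k) = k**2*(4*k**2 - 4*k - 1)/16.
R(k) = B(k−1)·f(k)/C(k) = k**2*(4*k**2 - 4*k - 1)/(16*k**3 + 12*k**2 + 2*k - 1); s_k = R·t_k = k**2*(-4*k**2 + 4*k + 1).
s_(k+1) − s_k = -16*k**3 - 12*k**2 - 2*k + 1 = t_k.
s_(n+1) = -4*n**4 - 12*n**3 - 11*n**2 - 2*n + 1 and s_(2) = -28, so S(n) = -4*n**4 - 12*n**3 - 11*n**2 - 2*n + 29.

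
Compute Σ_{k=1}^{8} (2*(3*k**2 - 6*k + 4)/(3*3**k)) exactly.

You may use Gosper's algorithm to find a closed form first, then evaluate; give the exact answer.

The ratio is (3*k**2 + 1)/(3*(3*k**2 - 6*k + 4)).
Gosper form: A/B · C(k+1)/C(k) with A=1/3, B=1, C=k**2 - 2*k + 4/3.
Need (1/3)·f(k+1) − (1)·f(k) = k**2 - 2*k + 4/3.
deg f ≤ 2 (via 0,0,2).
A polynomial solution: f(k) = -(3*k**2 - 3*k + 4)/2.
Certificate R = B(k−1)f/C = -3*(3*k**2 - 3*k + 4)/(2*(3*k**2 - 6*k + 4)) gives s_k = (-3*k**2 + 3*k - 4)/3**k.
s_(k+1) − s_k = 2*(3*k**2 - 6*k + 4)/(3*3**k) = t_k.
Telescoping: Σ = s_(9) − s_(1) = -220/19683 − (-4/3) = 26024/19683.

Σ = 26024/19683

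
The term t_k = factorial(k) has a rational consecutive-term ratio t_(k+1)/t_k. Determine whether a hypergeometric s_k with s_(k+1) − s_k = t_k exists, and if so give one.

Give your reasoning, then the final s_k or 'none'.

Step 1: r(k) = k + 1.
Gosper form: A/B · C(k+1)/C(k) with A=k + 1, B=1, C=1.
Set up (k + 1)·f(k+1) − (1)·f(k) − (1) = 0.
Degrees (1,0,0) ⇒ d ≤ -1.
d = -1 < 0 ⇒ no nonzero polynomial f; not summable.

not Gosper-summable; s_k does not exist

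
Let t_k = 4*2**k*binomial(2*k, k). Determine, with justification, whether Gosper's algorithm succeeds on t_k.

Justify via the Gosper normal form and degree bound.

Compute t_(k+1)/t_k: get 4*(2*k + 1)/(k + 1).
A = 8*k + 4, B = k + 1, C = 1.
Set up (8*k + 4)·f(k+1) − (k)·f(k) − (1) = 0.
deg f ≤ -1 (via 1,1,0).
deg f ≤ -1 is impossible — no certificate.

No — t_k has no hypergeometric antidifference.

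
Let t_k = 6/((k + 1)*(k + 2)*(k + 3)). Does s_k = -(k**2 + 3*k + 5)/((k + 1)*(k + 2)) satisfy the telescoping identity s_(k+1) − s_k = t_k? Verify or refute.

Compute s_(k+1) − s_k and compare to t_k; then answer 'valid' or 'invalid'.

s_(k+1) = (-3*k - (k + 1)**2 - 8)/((k + 2)*(k + 3))
s_(k+1) − s_k = 6/(k**3 + 6*k**2 + 11*k + 6)
(s_(k+1) − s_k) − t_k = 0

valid (s_(k+1) − s_k reduces to t_k)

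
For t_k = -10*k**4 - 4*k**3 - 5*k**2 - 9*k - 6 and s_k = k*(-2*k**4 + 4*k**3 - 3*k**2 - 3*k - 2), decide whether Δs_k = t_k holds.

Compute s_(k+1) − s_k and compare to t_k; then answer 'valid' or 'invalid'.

Valid: the claim telescopes to t_k.

s_(k+1) = -2*k**5 - 6*k**4 - 7*k**3 - 8*k**2 - 11*k - 6
s_(k+1) − s_k = -10*k**4 - 4*k**3 - 5*k**2 - 9*k - 6
(s_(k+1) − s_k) − t_k = 0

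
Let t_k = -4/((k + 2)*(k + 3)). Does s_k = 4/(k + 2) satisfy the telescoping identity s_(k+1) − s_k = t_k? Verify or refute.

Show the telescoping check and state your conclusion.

valid (s_(k+1) − s_k reduces to t_k)

s_(k+1) = 4/(k + 3)
s_(k+1) − s_k = -4/((k + 2)*(k + 3))
(s_(k+1) − s_k) − t_k = 0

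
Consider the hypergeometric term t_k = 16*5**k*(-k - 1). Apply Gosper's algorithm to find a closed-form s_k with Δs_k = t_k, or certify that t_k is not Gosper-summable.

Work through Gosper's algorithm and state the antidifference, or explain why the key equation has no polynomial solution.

s_k = 5**k*(1 - 4*k)

Step 1: r(k) = 5*(k + 2)/(k + 1).
A = 5, B = 1, C = k + 1.
f must satisfy (5)·f(k+1) − (1)·f(k) = k + 1.
Degrees (0,0,1) ⇒ d ≤ 1.
Solving with deg f ≤ 1: f(k) = (4*k - 1)/16.
Get s_k = R·t_k = 5**k*(1 - 4*k) with R(k) = B(k−1)f(k)/C(k) = (4*k - 1)/(16*(k + 1)).
Check: Δs_k = 16*5**k*(-k - 1). ✓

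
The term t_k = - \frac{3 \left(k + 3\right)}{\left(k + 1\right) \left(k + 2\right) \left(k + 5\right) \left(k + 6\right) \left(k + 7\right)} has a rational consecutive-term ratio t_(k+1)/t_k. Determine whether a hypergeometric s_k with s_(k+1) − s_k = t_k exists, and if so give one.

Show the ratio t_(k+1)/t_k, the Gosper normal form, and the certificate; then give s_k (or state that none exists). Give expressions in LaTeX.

s_k = \frac{k \left(- k^{2} - 12 k - 41\right)}{30 \left(k^{3} + 12 k^{2} + 41 k + 30\right)}

Step 1: r(k) = (k + 1)*(k + 4)*(k + 5)/((k + 3)**2*(k + 8)).
Take A(k)=k + 1, B(k)=k + 8, C(k)=k**3 + 10*k**2 + 33*k + 36.
f must satisfy (k + 1)·f(k+1) − (k + 7)·f(k) = k**3 + 10*k**2 + 33*k + 36.
Bound: deg f ≤ 6.
A polynomial solution: f(k) = k*(k + 2)*(k + 3)*(k + 4)*(k**2 + 12*k + 41)/90.
Certificate R = B(k−1)f/C = k*(k + 2)*(k + 7)*(k**2 + 12*k + 41)/(90*(k + 3)) gives s_k = k*(-k**2 - 12*k - 41)/(30*(k**3 + 12*k**2 + 41*k + 30)).
Verify: 3*(-k - 3)/(k**5 + 21*k**4 + 163*k**3 + 567*k**2 + 844*k + 420) matches t_k.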